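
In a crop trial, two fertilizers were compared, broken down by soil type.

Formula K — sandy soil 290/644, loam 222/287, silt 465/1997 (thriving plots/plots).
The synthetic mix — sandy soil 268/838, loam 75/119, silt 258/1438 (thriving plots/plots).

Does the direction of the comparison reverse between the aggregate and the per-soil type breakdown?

No

Sandy soil: Formula K 290/644 = 45.0%, the synthetic mix 268/838 = 32.0% → Formula K
Loam: Formula K 222/287 = 77.4%, the synthetic mix 75/119 = 63.0% → Formula K
Silt: Formula K 465/1997 = 23.3%, the synthetic mix 258/1438 = 17.9% → Formula K
Overall: Formula K 977/2928 = 33.4%, the synthetic mix 601/2395 = 25.1% → Formula K
Formula K wins overall and in every soil group — no reversal.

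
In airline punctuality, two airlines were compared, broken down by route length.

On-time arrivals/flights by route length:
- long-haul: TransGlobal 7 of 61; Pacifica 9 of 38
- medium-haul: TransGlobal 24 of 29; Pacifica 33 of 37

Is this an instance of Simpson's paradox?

No

Long-haul: TransGlobal 7/61 = 11.5%, Pacifica 9/38 = 23.7% → Pacifica
Medium-haul: TransGlobal 24/29 = 82.8%, Pacifica 33/37 = 89.2% → Pacifica
Overall: TransGlobal 31/90 = 34.4%, Pacifica 42/75 = 56.0% → Pacifica
Pacifica wins overall and in every route group — no reversal.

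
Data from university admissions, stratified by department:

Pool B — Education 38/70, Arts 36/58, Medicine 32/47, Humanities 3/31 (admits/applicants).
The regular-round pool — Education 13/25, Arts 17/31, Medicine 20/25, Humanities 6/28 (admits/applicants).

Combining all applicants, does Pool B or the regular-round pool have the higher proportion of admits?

Pool B

Education: Pool B 38/70 = 54.3%, the regular-round pool 13/25 = 52.0% → Pool B
Arts: Pool B 36/58 = 62.1%, the regular-round pool 17/31 = 54.8% → Pool B
Medicine: Pool B 32/47 = 68.1%, the regular-round pool 20/25 = 80.0% → the regular-round pool
Humanities: Pool B 3/31 = 9.7%, the regular-round pool 6/28 = 21.4% → the regular-round pool
Overall: Pool B 109/206 = 52.9%, the regular-round pool 56/109 = 51.4% → Pool B
(Neither sweeps every department group, but Pool B has the higher pooled rate.)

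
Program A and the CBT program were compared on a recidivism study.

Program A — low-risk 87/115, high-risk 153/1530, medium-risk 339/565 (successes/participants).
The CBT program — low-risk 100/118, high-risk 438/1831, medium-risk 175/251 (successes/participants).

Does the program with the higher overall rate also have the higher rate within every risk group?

Low-risk: Program A 87/115 = 75.7%, the CBT program 100/118 = 84.7% → the CBT program
High-risk: Program A 153/1530 = 10.0%, the CBT program 438/1831 = 23.9% → the CBT program
Medium-risk: Program A 339/565 = 60.0%, the CBT program 175/251 = 69.7% → the CBT program
Overall: Program A 579/2210 = 26.2%, the CBT program 713/2200 = 32.4% → the CBT program
The CBT program wins overall and in every risk group — no reversal.

Yes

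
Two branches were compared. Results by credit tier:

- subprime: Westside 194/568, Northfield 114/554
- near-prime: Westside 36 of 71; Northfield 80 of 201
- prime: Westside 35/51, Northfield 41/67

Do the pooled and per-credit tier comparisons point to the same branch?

Yes

Subprime: Westside 194/568 = 34.2%, Northfield 114/554 = 20.6% → Westside
Near-prime: Westside 36/71 = 50.7%, Northfield 80/201 = 39.8% → Westside
Prime: Westside 35/51 = 68.6%, Northfield 41/67 = 61.2% → Westside
Overall: Westside 265/690 = 38.4%, Northfield 235/822 = 28.6% → Westside
Westside wins overall and in every credit group — no reversal.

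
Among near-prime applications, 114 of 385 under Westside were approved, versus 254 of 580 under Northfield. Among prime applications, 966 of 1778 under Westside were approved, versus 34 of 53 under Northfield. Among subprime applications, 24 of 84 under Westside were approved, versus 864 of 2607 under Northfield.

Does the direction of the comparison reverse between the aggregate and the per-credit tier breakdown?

Near-prime: Westside 114/385 = 29.6%, Northfield 254/580 = 43.8% → Northfield
Prime: Westside 966/1778 = 54.3%, Northfield 34/53 = 64.2% → Northfield
Subprime: Westside 24/84 = 28.6%, Northfield 864/2607 = 33.1% → Northfield
Overall: Westside 1104/2247 = 49.1%, Northfield 1152/3240 = 35.6% → Westside
Northfield wins each credit group but Westside wins overall — the comparison reverses. Northfield's applications skew toward subprime, which has a lower base rate.

Yes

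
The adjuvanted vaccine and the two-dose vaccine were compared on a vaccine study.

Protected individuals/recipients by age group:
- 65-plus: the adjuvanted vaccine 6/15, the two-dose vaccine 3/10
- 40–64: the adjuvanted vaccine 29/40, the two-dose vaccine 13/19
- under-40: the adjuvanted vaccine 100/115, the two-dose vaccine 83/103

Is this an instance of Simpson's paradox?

65-plus: the adjuvanted vaccine 6/15 = 40.0%, the two-dose vaccine 3/10 = 30.0% → the adjuvanted vaccine
40–64: the adjuvanted vaccine 29/40 = 72.5%, the two-dose vaccine 13/19 = 68.4% → the adjuvanted vaccine
Under-40: the adjuvanted vaccine 100/115 = 87.0%, the two-dose vaccine 83/103 = 80.6% → the adjuvanted vaccine
Overall: the adjuvanted vaccine 135/170 = 79.4%, the two-dose vaccine 99/132 = 75.0% → the adjuvanted vaccine
The adjuvanted vaccine wins overall and in every age group — no reversal.

No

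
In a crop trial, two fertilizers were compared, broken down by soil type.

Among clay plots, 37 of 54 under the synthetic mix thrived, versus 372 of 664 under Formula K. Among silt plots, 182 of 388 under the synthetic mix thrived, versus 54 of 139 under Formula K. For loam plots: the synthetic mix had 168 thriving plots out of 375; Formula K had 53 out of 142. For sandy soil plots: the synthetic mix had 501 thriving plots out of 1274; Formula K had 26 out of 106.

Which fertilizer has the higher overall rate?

Clay: the synthetic mix 37/54 = 68.5%, Formula K 372/664 = 56.0% → the synthetic mix
Silt: the synthetic mix 182/388 = 46.9%, Formula K 54/139 = 38.8% → the synthetic mix
Loam: the synthetic mix 168/375 = 44.8%, Formula K 53/142 = 37.3% → the synthetic mix
Sandy soil: the synthetic mix 501/1274 = 39.3%, Formula K 26/106 = 24.5% → the synthetic mix
Overall: the synthetic mix 888/2091 = 42.5%, Formula K 505/1051 = 48.0% → Formula K
(The synthetic mix wins every soil group but Formula K wins overall — the synthetic mix's plots skew toward the low-rate sandy soil group.)

Formula K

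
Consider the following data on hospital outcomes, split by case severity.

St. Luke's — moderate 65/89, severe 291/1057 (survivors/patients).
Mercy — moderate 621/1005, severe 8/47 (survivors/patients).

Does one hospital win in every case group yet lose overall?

Yes

Moderate: St. Luke's 65/89 = 73.0%, Mercy 621/1005 = 61.8% → St. Luke's
Severe: St. Luke's 291/1057 = 27.5%, Mercy 8/47 = 17.0% → St. Luke's
Overall: St. Luke's 356/1146 = 31.1%, Mercy 629/1052 = 59.8% → Mercy
St. Luke's wins each case group but Mercy wins overall — the comparison reverses. St. Luke's's patients skew toward severe, which has a lower base rate.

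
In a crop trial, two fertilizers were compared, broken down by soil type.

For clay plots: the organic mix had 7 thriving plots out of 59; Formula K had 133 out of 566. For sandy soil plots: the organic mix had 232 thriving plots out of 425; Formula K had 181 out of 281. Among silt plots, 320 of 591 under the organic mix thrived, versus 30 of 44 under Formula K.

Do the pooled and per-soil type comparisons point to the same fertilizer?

No

Clay: the organic mix 7/59 = 11.9%, Formula K 133/566 = 23.5% → Formula K
Sandy soil: the organic mix 232/425 = 54.6%, Formula K 181/281 = 64.4% → Formula K
Silt: the organic mix 320/591 = 54.1%, Formula K 30/44 = 68.2% → Formula K
Overall: the organic mix 559/1075 = 52.0%, Formula K 344/891 = 38.6% → the organic mix
Formula K wins each soil group but the organic mix wins overall — the comparison reverses. Formula K's plots skew toward clay, which has a lower base rate.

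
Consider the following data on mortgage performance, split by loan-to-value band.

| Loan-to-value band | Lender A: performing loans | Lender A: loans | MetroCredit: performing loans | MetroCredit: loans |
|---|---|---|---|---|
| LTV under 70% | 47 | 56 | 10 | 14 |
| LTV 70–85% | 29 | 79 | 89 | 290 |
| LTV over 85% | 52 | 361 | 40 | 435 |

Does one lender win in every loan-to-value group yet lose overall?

LTV under 70%: Lender A 47/56 = 83.9%, MetroCredit 10/14 = 71.4% → Lender A
LTV 70–85%: Lender A 29/79 = 36.7%, MetroCredit 89/290 = 30.7% → Lender A
LTV over 85%: Lender A 52/361 = 14.4%, MetroCredit 40/435 = 9.2% → Lender A
Overall: Lender A 128/496 = 25.8%, MetroCredit 139/739 = 18.8% → Lender A
Lender A wins overall and in every loan-to-value group — no reversal.

No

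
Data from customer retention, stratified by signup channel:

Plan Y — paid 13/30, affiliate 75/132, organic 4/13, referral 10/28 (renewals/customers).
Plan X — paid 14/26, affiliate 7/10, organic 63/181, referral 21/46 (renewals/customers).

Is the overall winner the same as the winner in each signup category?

Paid: Plan Y 13/30 = 43.3%, Plan X 14/26 = 53.8% → Plan X
Affiliate: Plan Y 75/132 = 56.8%, Plan X 7/10 = 70.0% → Plan X
Organic: Plan Y 4/13 = 30.8%, Plan X 63/181 = 34.8% → Plan X
Referral: Plan Y 10/28 = 35.7%, Plan X 21/46 = 45.7% → Plan X
Overall: Plan Y 102/203 = 50.2%, Plan X 105/263 = 39.9% → Plan Y
Plan X wins each signup group but Plan Y wins overall — the comparison reverses. Plan X's customers skew toward organic, which has a lower base rate.

No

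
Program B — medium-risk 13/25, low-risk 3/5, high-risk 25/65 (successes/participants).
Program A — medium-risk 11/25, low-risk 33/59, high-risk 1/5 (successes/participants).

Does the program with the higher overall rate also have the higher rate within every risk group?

Medium-risk: Program B 13/25 = 52.0%, Program A 11/25 = 44.0% → Program B
Low-risk: Program B 3/5 = 60.0%, Program A 33/59 = 55.9% → Program B
High-risk: Program B 25/65 = 38.5%, Program A 1/5 = 20.0% → Program B
Overall: Program B 41/95 = 43.2%, Program A 45/89 = 50.6% → Program A
Program B wins each risk group but Program A wins overall — the comparison reverses. Program B's participants skew toward high-risk, which has a lower base rate.

No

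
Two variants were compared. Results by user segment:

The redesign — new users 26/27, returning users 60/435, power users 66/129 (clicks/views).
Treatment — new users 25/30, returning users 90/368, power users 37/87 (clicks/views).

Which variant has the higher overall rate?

Treatment

New users: the redesign 26/27 = 96.3%, Treatment 25/30 = 83.3% → the redesign
Returning users: the redesign 60/435 = 13.8%, Treatment 90/368 = 24.5% → Treatment
Power users: the redesign 66/129 = 51.2%, Treatment 37/87 = 42.5% → the redesign
Overall: the redesign 152/591 = 25.7%, Treatment 152/485 = 31.3% → Treatment
(Neither sweeps every user group, but Treatment has the higher pooled rate.)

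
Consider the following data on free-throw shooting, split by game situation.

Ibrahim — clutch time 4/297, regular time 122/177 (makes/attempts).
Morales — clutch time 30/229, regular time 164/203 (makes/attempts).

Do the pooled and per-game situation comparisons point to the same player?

Yes

Clutch time: Ibrahim 4/297 = 1.3%, Morales 30/229 = 13.1% → Morales
Regular time: Ibrahim 122/177 = 68.9%, Morales 164/203 = 80.8% → Morales
Overall: Ibrahim 126/474 = 26.6%, Morales 194/432 = 44.9% → Morales
Morales wins overall and in every game group — no reversal.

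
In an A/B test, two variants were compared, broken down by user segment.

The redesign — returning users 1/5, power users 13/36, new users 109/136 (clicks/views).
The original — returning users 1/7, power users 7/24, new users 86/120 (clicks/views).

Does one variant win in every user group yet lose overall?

Returning users: the redesign 1/5 = 20.0%, the original 1/7 = 14.3% → the redesign
Power users: the redesign 13/36 = 36.1%, the original 7/24 = 29.2% → the redesign
New users: the redesign 109/136 = 80.1%, the original 86/120 = 71.7% → the redesign
Overall: the redesign 123/177 = 69.5%, the original 94/151 = 62.3% → the redesign
The redesign wins overall and in every user group — no reversal.

No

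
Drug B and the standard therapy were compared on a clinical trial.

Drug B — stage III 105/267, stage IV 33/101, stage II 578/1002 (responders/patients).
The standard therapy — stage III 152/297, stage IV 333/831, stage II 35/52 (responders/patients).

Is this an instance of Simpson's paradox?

Yes

Stage III: Drug B 105/267 = 39.3%, the standard therapy 152/297 = 51.2% → the standard therapy
Stage IV: Drug B 33/101 = 32.7%, the standard therapy 333/831 = 40.1% → the standard therapy
Stage II: Drug B 578/1002 = 57.7%, the standard therapy 35/52 = 67.3% → the standard therapy
Overall: Drug B 716/1370 = 52.3%, the standard therapy 520/1180 = 44.1% → Drug B
The standard therapy wins each disease group but Drug B wins overall — the comparison reverses. The standard therapy's patients skew toward stage IV, which has a lower base rate.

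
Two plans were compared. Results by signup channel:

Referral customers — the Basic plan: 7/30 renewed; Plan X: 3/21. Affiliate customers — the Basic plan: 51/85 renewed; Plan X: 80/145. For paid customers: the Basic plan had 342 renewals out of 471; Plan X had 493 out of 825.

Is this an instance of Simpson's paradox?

No

Referral: the Basic plan 7/30 = 23.3%, Plan X 3/21 = 14.3% → the Basic plan
Affiliate: the Basic plan 51/85 = 60.0%, Plan X 80/145 = 55.2% → the Basic plan
Paid: the Basic plan 342/471 = 72.6%, Plan X 493/825 = 59.8% → the Basic plan
Overall: the Basic plan 400/586 = 68.3%, Plan X 576/991 = 58.1% → the Basic plan
The Basic plan wins overall and in every signup group — no reversal.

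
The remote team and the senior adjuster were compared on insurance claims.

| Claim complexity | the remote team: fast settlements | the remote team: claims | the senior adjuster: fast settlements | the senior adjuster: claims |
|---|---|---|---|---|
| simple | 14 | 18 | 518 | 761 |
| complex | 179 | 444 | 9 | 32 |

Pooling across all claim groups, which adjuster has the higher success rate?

Simple: the remote team 14/18 = 77.8%, the senior adjuster 518/761 = 68.1% → the remote team
Complex: the remote team 179/444 = 40.3%, the senior adjuster 9/32 = 28.1% → the remote team
Overall: the remote team 193/462 = 41.8%, the senior adjuster 527/793 = 66.5% → the senior adjuster
(The remote team wins every claim group but the senior adjuster wins overall — the remote team's claims skew toward the low-rate complex group.)

the senior adjuster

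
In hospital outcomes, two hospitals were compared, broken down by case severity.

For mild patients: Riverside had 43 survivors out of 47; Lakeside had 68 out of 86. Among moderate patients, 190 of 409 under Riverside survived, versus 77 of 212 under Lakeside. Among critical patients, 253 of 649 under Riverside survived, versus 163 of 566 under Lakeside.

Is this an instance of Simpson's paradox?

Mild: Riverside 43/47 = 91.5%, Lakeside 68/86 = 79.1% → Riverside
Moderate: Riverside 190/409 = 46.5%, Lakeside 77/212 = 36.3% → Riverside
Critical: Riverside 253/649 = 39.0%, Lakeside 163/566 = 28.8% → Riverside
Overall: Riverside 486/1105 = 44.0%, Lakeside 308/864 = 35.6% → Riverside
Riverside wins overall and in every case group — no reversal.

No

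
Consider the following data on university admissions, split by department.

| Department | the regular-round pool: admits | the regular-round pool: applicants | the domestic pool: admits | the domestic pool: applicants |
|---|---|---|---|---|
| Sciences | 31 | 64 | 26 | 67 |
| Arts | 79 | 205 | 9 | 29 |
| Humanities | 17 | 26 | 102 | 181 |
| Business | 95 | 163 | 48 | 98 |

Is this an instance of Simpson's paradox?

Yes

Sciences: the regular-round pool 31/64 = 48.4%, the domestic pool 26/67 = 38.8% → the regular-round pool
Arts: the regular-round pool 79/205 = 38.5%, the domestic pool 9/29 = 31.0% → the regular-round pool
Humanities: the regular-round pool 17/26 = 65.4%, the domestic pool 102/181 = 56.4% → the regular-round pool
Business: the regular-round pool 95/163 = 58.3%, the domestic pool 48/98 = 49.0% → the regular-round pool
Overall: the regular-round pool 222/458 = 48.5%, the domestic pool 185/375 = 49.3% → the domestic pool
The regular-round pool wins each department group but the domestic pool wins overall — the comparison reverses. The regular-round pool's applicants skew toward Arts, which has a lower base rate.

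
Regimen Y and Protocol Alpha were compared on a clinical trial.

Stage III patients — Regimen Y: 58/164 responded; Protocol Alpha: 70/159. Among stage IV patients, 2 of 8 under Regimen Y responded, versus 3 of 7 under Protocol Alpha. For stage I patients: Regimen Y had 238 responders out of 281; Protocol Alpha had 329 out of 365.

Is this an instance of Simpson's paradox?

Stage III: Regimen Y 58/164 = 35.4%, Protocol Alpha 70/159 = 44.0% → Protocol Alpha
Stage IV: Regimen Y 2/8 = 25.0%, Protocol Alpha 3/7 = 42.9% → Protocol Alpha
Stage I: Regimen Y 238/281 = 84.7%, Protocol Alpha 329/365 = 90.1% → Protocol Alpha
Overall: Regimen Y 298/453 = 65.8%, Protocol Alpha 402/531 = 75.7% → Protocol Alpha
Protocol Alpha wins overall and in every disease group — no reversal.

No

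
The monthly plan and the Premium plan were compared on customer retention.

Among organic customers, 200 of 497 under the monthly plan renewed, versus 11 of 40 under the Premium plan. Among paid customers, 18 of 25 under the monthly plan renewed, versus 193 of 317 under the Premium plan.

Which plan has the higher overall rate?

the Premium plan

Organic: the monthly plan 200/497 = 40.2%, the Premium plan 11/40 = 27.5% → the monthly plan
Paid: the monthly plan 18/25 = 72.0%, the Premium plan 193/317 = 60.9% → the monthly plan
Overall: the monthly plan 218/522 = 41.8%, the Premium plan 204/357 = 57.1% → the Premium plan
(The monthly plan wins every signup group but the Premium plan wins overall — the monthly plan's customers skew toward the low-rate organic group.)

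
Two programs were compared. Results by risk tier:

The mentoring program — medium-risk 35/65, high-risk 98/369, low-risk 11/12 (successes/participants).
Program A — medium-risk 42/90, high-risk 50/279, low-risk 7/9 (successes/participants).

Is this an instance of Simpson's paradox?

Medium-risk: the mentoring program 35/65 = 53.8%, Program A 42/90 = 46.7% → the mentoring program
High-risk: the mentoring program 98/369 = 26.6%, Program A 50/279 = 17.9% → the mentoring program
Low-risk: the mentoring program 11/12 = 91.7%, Program A 7/9 = 77.8% → the mentoring program
Overall: the mentoring program 144/446 = 32.3%, Program A 99/378 = 26.2% → the mentoring program
The mentoring program wins overall and in every risk group — no reversal.

No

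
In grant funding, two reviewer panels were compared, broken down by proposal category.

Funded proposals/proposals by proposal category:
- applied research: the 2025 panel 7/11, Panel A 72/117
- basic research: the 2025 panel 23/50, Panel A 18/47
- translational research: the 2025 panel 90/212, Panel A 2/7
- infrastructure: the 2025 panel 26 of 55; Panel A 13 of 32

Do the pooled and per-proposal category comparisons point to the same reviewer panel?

Applied research: the 2025 panel 7/11 = 63.6%, Panel A 72/117 = 61.5% → the 2025 panel
Basic research: the 2025 panel 23/50 = 46.0%, Panel A 18/47 = 38.3% → the 2025 panel
Translational research: the 2025 panel 90/212 = 42.5%, Panel A 2/7 = 28.6% → the 2025 panel
Infrastructure: the 2025 panel 26/55 = 47.3%, Panel A 13/32 = 40.6% → the 2025 panel
Overall: the 2025 panel 146/328 = 44.5%, Panel A 105/203 = 51.7% → Panel A
The 2025 panel wins each proposal group but Panel A wins overall — the comparison reverses. The 2025 panel's proposals skew toward translational research, which has a lower base rate.

No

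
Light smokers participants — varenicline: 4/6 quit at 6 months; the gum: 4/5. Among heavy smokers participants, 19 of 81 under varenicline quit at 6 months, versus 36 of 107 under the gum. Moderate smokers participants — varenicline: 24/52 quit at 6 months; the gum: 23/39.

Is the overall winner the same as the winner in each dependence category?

Light smokers: varenicline 4/6 = 66.7%, the gum 4/5 = 80.0% → the gum
Heavy smokers: varenicline 19/81 = 23.5%, the gum 36/107 = 33.6% → the gum
Moderate smokers: varenicline 24/52 = 46.2%, the gum 23/39 = 59.0% → the gum
Overall: varenicline 47/139 = 33.8%, the gum 63/151 = 41.7% → the gum
The gum wins overall and in every dependence group — no reversal.

Yes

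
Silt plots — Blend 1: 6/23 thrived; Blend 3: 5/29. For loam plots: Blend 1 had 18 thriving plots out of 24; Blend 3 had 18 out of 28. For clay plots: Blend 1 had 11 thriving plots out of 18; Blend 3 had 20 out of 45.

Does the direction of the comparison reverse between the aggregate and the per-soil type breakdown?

Silt: Blend 1 6/23 = 26.1%, Blend 3 5/29 = 17.2% → Blend 1
Loam: Blend 1 18/24 = 75.0%, Blend 3 18/28 = 64.3% → Blend 1
Clay: Blend 1 11/18 = 61.1%, Blend 3 20/45 = 44.4% → Blend 1
Overall: Blend 1 35/65 = 53.8%, Blend 3 43/102 = 42.2% → Blend 1
Blend 1 wins overall and in every soil group — no reversal.

No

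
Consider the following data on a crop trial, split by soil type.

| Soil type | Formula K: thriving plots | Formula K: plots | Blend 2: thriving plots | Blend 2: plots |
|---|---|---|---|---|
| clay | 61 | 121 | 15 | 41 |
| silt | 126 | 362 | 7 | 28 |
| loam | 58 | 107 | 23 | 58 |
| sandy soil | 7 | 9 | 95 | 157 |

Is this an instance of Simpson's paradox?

Clay: Formula K 61/121 = 50.4%, Blend 2 15/41 = 36.6% → Formula K
Silt: Formula K 126/362 = 34.8%, Blend 2 7/28 = 25.0% → Formula K
Loam: Formula K 58/107 = 54.2%, Blend 2 23/58 = 39.7% → Formula K
Sandy soil: Formula K 7/9 = 77.8%, Blend 2 95/157 = 60.5% → Formula K
Overall: Formula K 252/599 = 42.1%, Blend 2 140/284 = 49.3% → Blend 2
Formula K wins each soil group but Blend 2 wins overall — the comparison reverses. Formula K's plots skew toward silt, which has a lower base rate.

Yes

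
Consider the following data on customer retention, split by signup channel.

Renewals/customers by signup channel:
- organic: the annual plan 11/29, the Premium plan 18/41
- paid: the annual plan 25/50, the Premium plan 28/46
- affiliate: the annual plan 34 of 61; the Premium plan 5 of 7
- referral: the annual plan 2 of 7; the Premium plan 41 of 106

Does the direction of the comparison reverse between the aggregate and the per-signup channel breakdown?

Yes

Organic: the annual plan 11/29 = 37.9%, the Premium plan 18/41 = 43.9% → the Premium plan
Paid: the annual plan 25/50 = 50.0%, the Premium plan 28/46 = 60.9% → the Premium plan
Affiliate: the annual plan 34/61 = 55.7%, the Premium plan 5/7 = 71.4% → the Premium plan
Referral: the annual plan 2/7 = 28.6%, the Premium plan 41/106 = 38.7% → the Premium plan
Overall: the annual plan 72/147 = 49.0%, the Premium plan 92/200 = 46.0% → the annual plan
The Premium plan wins each signup group but the annual plan wins overall — the comparison reverses. The Premium plan's customers skew toward referral, which has a lower base rate.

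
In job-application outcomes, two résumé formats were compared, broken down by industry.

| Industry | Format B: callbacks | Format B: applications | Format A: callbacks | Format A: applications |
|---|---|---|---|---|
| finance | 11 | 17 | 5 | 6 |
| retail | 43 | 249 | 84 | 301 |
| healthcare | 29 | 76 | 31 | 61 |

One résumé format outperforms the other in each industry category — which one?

Finance: Format B 11/17 = 64.7%, Format A 5/6 = 83.3% → Format A
Retail: Format B 43/249 = 17.3%, Format A 84/301 = 27.9% → Format A
Healthcare: Format B 29/76 = 38.2%, Format A 31/61 = 50.8% → Format A
Format A has the higher rate in all 3 groups.

Format A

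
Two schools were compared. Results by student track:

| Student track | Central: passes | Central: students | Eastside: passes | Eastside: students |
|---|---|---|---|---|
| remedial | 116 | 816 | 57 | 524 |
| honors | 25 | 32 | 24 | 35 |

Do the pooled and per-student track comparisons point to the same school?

Yes

Remedial: Central 116/816 = 14.2%, Eastside 57/524 = 10.9% → Central
Honors: Central 25/32 = 78.1%, Eastside 24/35 = 68.6% → Central
Overall: Central 141/848 = 16.6%, Eastside 81/559 = 14.5% → Central
Central wins overall and in every student group — no reversal.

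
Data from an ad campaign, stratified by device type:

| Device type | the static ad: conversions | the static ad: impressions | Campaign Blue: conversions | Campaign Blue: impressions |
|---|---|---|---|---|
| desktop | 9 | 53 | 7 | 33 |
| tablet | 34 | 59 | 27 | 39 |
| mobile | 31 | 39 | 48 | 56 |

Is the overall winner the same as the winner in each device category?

Desktop: the static ad 9/53 = 17.0%, Campaign Blue 7/33 = 21.2% → Campaign Blue
Tablet: the static ad 34/59 = 57.6%, Campaign Blue 27/39 = 69.2% → Campaign Blue
Mobile: the static ad 31/39 = 79.5%, Campaign Blue 48/56 = 85.7% → Campaign Blue
Overall: the static ad 74/151 = 49.0%, Campaign Blue 82/128 = 64.1% → Campaign Blue
Campaign Blue wins overall and in every device group — no reversal.

Yes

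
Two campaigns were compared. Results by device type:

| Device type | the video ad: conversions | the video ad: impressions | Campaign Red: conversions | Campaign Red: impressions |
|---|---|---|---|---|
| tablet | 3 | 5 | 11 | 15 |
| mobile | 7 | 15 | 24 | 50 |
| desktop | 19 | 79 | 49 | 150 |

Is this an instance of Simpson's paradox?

Tablet: the video ad 3/5 = 60.0%, Campaign Red 11/15 = 73.3% → Campaign Red
Mobile: the video ad 7/15 = 46.7%, Campaign Red 24/50 = 48.0% → Campaign Red
Desktop: the video ad 19/79 = 24.1%, Campaign Red 49/150 = 32.7% → Campaign Red
Overall: the video ad 29/99 = 29.3%, Campaign Red 84/215 = 39.1% → Campaign Red
Campaign Red wins overall and in every device group — no reversal.

No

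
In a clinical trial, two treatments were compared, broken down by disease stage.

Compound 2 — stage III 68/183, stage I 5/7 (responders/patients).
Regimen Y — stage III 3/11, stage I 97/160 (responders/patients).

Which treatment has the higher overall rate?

Regimen Y

Stage III: Compound 2 68/183 = 37.2%, Regimen Y 3/11 = 27.3% → Compound 2
Stage I: Compound 2 5/7 = 71.4%, Regimen Y 97/160 = 60.6% → Compound 2
Overall: Compound 2 73/190 = 38.4%, Regimen Y 100/171 = 58.5% → Regimen Y
(Compound 2 wins every disease group but Regimen Y wins overall — Compound 2's patients skew toward the low-rate stage III group.)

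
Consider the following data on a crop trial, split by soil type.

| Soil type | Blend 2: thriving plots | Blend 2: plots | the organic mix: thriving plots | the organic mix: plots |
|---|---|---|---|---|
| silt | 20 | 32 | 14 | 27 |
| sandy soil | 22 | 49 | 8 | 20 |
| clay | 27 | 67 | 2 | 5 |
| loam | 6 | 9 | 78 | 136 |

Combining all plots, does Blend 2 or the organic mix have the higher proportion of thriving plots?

Silt: Blend 2 20/32 = 62.5%, the organic mix 14/27 = 51.9% → Blend 2
Sandy soil: Blend 2 22/49 = 44.9%, the organic mix 8/20 = 40.0% → Blend 2
Clay: Blend 2 27/67 = 40.3%, the organic mix 2/5 = 40.0% → Blend 2
Loam: Blend 2 6/9 = 66.7%, the organic mix 78/136 = 57.4% → Blend 2
Overall: Blend 2 75/157 = 47.8%, the organic mix 102/188 = 54.3% → the organic mix
(Blend 2 wins every soil group but the organic mix wins overall — Blend 2's plots skew toward the low-rate clay group.)

the organic mix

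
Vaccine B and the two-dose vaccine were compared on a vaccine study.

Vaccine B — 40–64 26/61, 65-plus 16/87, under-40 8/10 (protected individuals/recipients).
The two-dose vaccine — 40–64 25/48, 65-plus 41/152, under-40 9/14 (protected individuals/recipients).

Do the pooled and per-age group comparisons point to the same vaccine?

40–64: Vaccine B 26/61 = 42.6%, the two-dose vaccine 25/48 = 52.1% → the two-dose vaccine
65-plus: Vaccine B 16/87 = 18.4%, the two-dose vaccine 41/152 = 27.0% → the two-dose vaccine
Under-40: Vaccine B 8/10 = 80.0%, the two-dose vaccine 9/14 = 64.3% → Vaccine B
Overall: Vaccine B 50/158 = 31.6%, the two-dose vaccine 75/214 = 35.0% → the two-dose vaccine
Neither sweeps: Vaccine B wins 1 of 3 groups, the two-dose vaccine wins 2. The two-dose vaccine wins overall but not every group — no Simpson reversal.

No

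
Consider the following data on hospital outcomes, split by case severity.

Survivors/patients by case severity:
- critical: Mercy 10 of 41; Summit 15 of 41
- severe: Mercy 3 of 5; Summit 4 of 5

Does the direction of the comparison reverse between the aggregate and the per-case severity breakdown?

Critical: Mercy 10/41 = 24.4%, Summit 15/41 = 36.6% → Summit
Severe: Mercy 3/5 = 60.0%, Summit 4/5 = 80.0% → Summit
Overall: Mercy 13/46 = 28.3%, Summit 19/46 = 41.3% → Summit
Summit wins overall and in every case group — no reversal.

No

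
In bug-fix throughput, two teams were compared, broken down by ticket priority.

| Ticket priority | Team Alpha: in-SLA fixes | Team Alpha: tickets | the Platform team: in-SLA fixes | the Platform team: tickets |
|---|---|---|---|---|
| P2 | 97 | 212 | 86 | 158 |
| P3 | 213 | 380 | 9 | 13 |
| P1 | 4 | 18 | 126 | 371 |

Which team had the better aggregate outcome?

Team Alpha

P2: Team Alpha 97/212 = 45.8%, the Platform team 86/158 = 54.4% → the Platform team
P3: Team Alpha 213/380 = 56.1%, the Platform team 9/13 = 69.2% → the Platform team
P1: Team Alpha 4/18 = 22.2%, the Platform team 126/371 = 34.0% → the Platform team
Overall: Team Alpha 314/610 = 51.5%, the Platform team 221/542 = 40.8% → Team Alpha
(The Platform team wins every ticket group but Team Alpha wins overall — the Platform team's tickets skew toward the low-rate P1 group.)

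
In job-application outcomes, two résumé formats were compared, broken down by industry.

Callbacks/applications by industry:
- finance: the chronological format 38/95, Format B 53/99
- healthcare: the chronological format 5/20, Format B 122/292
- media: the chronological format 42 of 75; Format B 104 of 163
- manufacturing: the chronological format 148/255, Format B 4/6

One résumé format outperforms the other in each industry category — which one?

Format B

Finance: the chronological format 38/95 = 40.0%, Format B 53/99 = 53.5% → Format B
Healthcare: the chronological format 5/20 = 25.0%, Format B 122/292 = 41.8% → Format B
Media: the chronological format 42/75 = 56.0%, Format B 104/163 = 63.8% → Format B
Manufacturing: the chronological format 148/255 = 58.0%, Format B 4/6 = 66.7% → Format B
Format B has the higher rate in all 4 groups.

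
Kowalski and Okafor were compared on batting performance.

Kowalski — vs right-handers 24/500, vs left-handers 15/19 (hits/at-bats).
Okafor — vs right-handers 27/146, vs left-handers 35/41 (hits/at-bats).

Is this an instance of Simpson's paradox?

Vs right-handers: Kowalski 24/500 = 4.8%, Okafor 27/146 = 18.5% → Okafor
Vs left-handers: Kowalski 15/19 = 78.9%, Okafor 35/41 = 85.4% → Okafor
Overall: Kowalski 39/519 = 7.5%, Okafor 62/187 = 33.2% → Okafor
Okafor wins overall and in every pitcher group — no reversal.

No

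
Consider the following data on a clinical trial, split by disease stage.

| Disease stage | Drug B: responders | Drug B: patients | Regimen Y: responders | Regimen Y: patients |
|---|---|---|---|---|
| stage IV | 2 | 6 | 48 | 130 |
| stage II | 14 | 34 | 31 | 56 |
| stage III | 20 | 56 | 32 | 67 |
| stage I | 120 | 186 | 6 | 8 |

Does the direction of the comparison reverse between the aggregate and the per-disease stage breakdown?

Yes

Stage IV: Drug B 2/6 = 33.3%, Regimen Y 48/130 = 36.9% → Regimen Y
Stage II: Drug B 14/34 = 41.2%, Regimen Y 31/56 = 55.4% → Regimen Y
Stage III: Drug B 20/56 = 35.7%, Regimen Y 32/67 = 47.8% → Regimen Y
Stage I: Drug B 120/186 = 64.5%, Regimen Y 6/8 = 75.0% → Regimen Y
Overall: Drug B 156/282 = 55.3%, Regimen Y 117/261 = 44.8% → Drug B
Regimen Y wins each disease group but Drug B wins overall — the comparison reverses. Regimen Y's patients skew toward stage IV, which has a lower base rate.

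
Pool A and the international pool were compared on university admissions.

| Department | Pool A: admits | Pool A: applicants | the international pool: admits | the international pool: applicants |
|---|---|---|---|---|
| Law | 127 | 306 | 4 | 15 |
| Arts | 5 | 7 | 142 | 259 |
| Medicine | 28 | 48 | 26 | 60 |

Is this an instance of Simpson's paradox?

Yes

Law: Pool A 127/306 = 41.5%, the international pool 4/15 = 26.7% → Pool A
Arts: Pool A 5/7 = 71.4%, the international pool 142/259 = 54.8% → Pool A
Medicine: Pool A 28/48 = 58.3%, the international pool 26/60 = 43.3% → Pool A
Overall: Pool A 160/361 = 44.3%, the international pool 172/334 = 51.5% → the international pool
Pool A wins each department group but the international pool wins overall — the comparison reverses. Pool A's applicants skew toward Law, which has a lower base rate.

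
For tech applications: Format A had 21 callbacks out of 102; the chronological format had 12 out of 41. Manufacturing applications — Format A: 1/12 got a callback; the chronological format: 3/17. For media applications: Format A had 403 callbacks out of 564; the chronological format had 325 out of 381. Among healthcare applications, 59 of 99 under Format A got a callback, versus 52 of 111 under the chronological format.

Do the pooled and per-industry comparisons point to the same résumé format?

No

Tech: Format A 21/102 = 20.6%, the chronological format 12/41 = 29.3% → the chronological format
Manufacturing: Format A 1/12 = 8.3%, the chronological format 3/17 = 17.6% → the chronological format
Media: Format A 403/564 = 71.5%, the chronological format 325/381 = 85.3% → the chronological format
Healthcare: Format A 59/99 = 59.6%, the chronological format 52/111 = 46.8% → Format A
Overall: Format A 484/777 = 62.3%, the chronological format 392/550 = 71.3% → the chronological format
Neither sweeps: Format A wins 1 of 4 groups, the chronological format wins 3. The chronological format wins overall but not every group — no Simpson reversal.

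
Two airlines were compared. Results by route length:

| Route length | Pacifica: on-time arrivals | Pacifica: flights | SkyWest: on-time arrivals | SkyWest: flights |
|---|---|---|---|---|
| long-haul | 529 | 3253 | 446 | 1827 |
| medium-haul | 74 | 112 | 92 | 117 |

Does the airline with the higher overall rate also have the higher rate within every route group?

Yes

Long-haul: Pacifica 529/3253 = 16.3%, SkyWest 446/1827 = 24.4% → SkyWest
Medium-haul: Pacifica 74/112 = 66.1%, SkyWest 92/117 = 78.6% → SkyWest
Overall: Pacifica 603/3365 = 17.9%, SkyWest 538/1944 = 27.7% → SkyWest
SkyWest wins overall and in every route group — no reversal.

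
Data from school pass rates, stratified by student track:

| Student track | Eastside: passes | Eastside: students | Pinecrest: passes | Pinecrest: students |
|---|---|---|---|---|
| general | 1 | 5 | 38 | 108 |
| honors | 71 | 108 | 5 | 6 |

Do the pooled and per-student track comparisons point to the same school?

No

General: Eastside 1/5 = 20.0%, Pinecrest 38/108 = 35.2% → Pinecrest
Honors: Eastside 71/108 = 65.7%, Pinecrest 5/6 = 83.3% → Pinecrest
Overall: Eastside 72/113 = 63.7%, Pinecrest 43/114 = 37.7% → Eastside
Pinecrest wins each student group but Eastside wins overall — the comparison reverses. Pinecrest's students skew toward general, which has a lower base rate.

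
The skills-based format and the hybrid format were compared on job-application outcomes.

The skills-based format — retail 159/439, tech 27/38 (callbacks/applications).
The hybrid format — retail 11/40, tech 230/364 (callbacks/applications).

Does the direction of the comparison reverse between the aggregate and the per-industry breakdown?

Yes

Retail: the skills-based format 159/439 = 36.2%, the hybrid format 11/40 = 27.5% → the skills-based format
Tech: the skills-based format 27/38 = 71.1%, the hybrid format 230/364 = 63.2% → the skills-based format
Overall: the skills-based format 186/477 = 39.0%, the hybrid format 241/404 = 59.7% → the hybrid format
The skills-based format wins each industry group but the hybrid format wins overall — the comparison reverses. The skills-based format's applications skew toward retail, which has a lower base rate.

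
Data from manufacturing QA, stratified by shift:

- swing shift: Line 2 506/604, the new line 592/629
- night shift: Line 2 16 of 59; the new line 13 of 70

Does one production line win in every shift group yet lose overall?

Swing shift: Line 2 506/604 = 83.8%, the new line 592/629 = 94.1% → the new line
Night shift: Line 2 16/59 = 27.1%, the new line 13/70 = 18.6% → Line 2
Overall: Line 2 522/663 = 78.7%, the new line 605/699 = 86.6% → the new line
Neither sweeps: Line 2 wins 1 of 2 groups, the new line wins 1. The new line wins overall but not every group — no Simpson reversal.

No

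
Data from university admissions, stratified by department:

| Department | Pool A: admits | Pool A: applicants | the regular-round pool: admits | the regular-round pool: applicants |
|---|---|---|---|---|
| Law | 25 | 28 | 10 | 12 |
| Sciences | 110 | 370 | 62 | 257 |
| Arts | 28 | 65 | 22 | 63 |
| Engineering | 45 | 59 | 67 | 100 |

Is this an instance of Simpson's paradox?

No

Law: Pool A 25/28 = 89.3%, the regular-round pool 10/12 = 83.3% → Pool A
Sciences: Pool A 110/370 = 29.7%, the regular-round pool 62/257 = 24.1% → Pool A
Arts: Pool A 28/65 = 43.1%, the regular-round pool 22/63 = 34.9% → Pool A
Engineering: Pool A 45/59 = 76.3%, the regular-round pool 67/100 = 67.0% → Pool A
Overall: Pool A 208/522 = 39.8%, the regular-round pool 161/432 = 37.3% → Pool A
Pool A wins overall and in every department group — no reversal.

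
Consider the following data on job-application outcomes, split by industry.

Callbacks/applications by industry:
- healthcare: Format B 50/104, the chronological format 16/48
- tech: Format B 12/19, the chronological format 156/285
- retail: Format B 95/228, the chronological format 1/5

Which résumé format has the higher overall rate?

the chronological format

Healthcare: Format B 50/104 = 48.1%, the chronological format 16/48 = 33.3% → Format B
Tech: Format B 12/19 = 63.2%, the chronological format 156/285 = 54.7% → Format B
Retail: Format B 95/228 = 41.7%, the chronological format 1/5 = 20.0% → Format B
Overall: Format B 157/351 = 44.7%, the chronological format 173/338 = 51.2% → the chronological format
(Format B wins every industry group but the chronological format wins overall — Format B's applications skew toward the low-rate retail group.)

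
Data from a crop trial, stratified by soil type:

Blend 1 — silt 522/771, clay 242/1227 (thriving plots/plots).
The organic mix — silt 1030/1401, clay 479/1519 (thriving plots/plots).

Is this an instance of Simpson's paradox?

No

Silt: Blend 1 522/771 = 67.7%, the organic mix 1030/1401 = 73.5% → the organic mix
Clay: Blend 1 242/1227 = 19.7%, the organic mix 479/1519 = 31.5% → the organic mix
Overall: Blend 1 764/1998 = 38.2%, the organic mix 1509/2920 = 51.7% → the organic mix
The organic mix wins overall and in every soil group — no reversal.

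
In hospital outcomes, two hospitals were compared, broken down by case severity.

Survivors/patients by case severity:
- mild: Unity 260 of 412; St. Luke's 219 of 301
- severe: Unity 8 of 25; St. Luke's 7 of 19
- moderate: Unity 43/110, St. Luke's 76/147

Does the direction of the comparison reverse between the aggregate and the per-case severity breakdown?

No

Mild: Unity 260/412 = 63.1%, St. Luke's 219/301 = 72.8% → St. Luke's
Severe: Unity 8/25 = 32.0%, St. Luke's 7/19 = 36.8% → St. Luke's
Moderate: Unity 43/110 = 39.1%, St. Luke's 76/147 = 51.7% → St. Luke's
Overall: Unity 311/547 = 56.9%, St. Luke's 302/467 = 64.7% → St. Luke's
St. Luke's wins overall and in every case group — no reversal.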